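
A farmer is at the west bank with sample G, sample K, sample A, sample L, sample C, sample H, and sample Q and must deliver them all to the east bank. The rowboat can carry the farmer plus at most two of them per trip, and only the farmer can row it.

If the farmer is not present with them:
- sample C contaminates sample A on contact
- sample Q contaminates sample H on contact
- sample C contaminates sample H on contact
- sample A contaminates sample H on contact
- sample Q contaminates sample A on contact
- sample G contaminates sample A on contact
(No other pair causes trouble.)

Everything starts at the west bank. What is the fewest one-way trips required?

Counting alone: the farmer can take at most 2 across per trip to the east bank, so moving all 7 needs at least 4 loaded trips out, with a return between consecutive ones — at least 7 crossings.
The safety rule pushes this higher. Following every safe sequence of crossings, the most of the 7 that can be at the east bank as the rowboat arrives there on crossings 7, 9 is 5, 6 respectively — never all 7.
So no plan with fewer than 11 crossings exists, and this one achieves 11:
1. Farmer goes to the east bank with sample A and sample H.
2. Farmer goes back to the west bank with sample A.
3. Farmer goes to the east bank with sample A and sample G.
4. Farmer goes back to the west bank with sample A.
5. Farmer goes to the east bank with sample A and sample K.
6. Farmer goes back to the west bank with sample A.
7. Farmer goes to the east bank with sample A and sample L.
8. Farmer goes back to the west bank with sample A.
9. Farmer goes to the east bank with sample C and sample Q.
10. Farmer goes back to the west bank with sample H.
11. Farmer goes to the east bank with sample A and sample H.

11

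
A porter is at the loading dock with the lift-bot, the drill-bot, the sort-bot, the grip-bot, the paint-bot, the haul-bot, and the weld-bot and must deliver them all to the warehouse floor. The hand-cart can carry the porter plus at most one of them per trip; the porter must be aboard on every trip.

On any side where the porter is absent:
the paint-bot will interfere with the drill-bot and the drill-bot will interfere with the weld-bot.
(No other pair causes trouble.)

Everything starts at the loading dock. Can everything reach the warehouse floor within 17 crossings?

Yes

Yes — this plan uses 15 crossings (≤ 17):
1. Porter goes to the warehouse floor with the drill-bot.
2. Porter goes back to the loading dock alone.
3. Porter goes to the warehouse floor with the lift-bot.
4. Porter goes back to the loading dock alone.
5. Porter goes to the warehouse floor with the sort-bot.
6. Porter goes back to the loading dock alone.
7. Porter goes to the warehouse floor with the grip-bot.
8. Porter goes back to the loading dock alone.
9. Porter goes to the warehouse floor with the paint-bot.
10. Porter goes back to the loading dock with the drill-bot.
11. Porter goes to the warehouse floor with the weld-bot.
12. Porter goes back to the loading dock alone.
13. Porter goes to the warehouse floor with the haul-bot.
14. Porter goes back to the loading dock alone.
15. Porter goes to the warehouse floor with the drill-bot.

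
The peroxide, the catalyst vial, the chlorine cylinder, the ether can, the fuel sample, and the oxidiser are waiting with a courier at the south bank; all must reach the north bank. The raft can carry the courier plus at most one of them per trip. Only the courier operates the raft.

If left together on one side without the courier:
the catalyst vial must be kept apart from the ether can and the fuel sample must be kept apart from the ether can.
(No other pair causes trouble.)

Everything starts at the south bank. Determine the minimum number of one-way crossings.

13

Counting alone: the courier can take at most 1 across per trip to the north bank, so moving all 6 needs at least 6 loaded trips out, with a return between consecutive ones — at least 11 crossings.
The safety rule pushes this higher. Following every safe sequence of crossings, the most of the 6 that can be at the north bank as the raft arrives there on crossing 11 is 5 — never all 6.
So no plan with fewer than 13 crossings exists, and this one achieves 13:
1. Courier goes to the north bank with the ether can.  [the south bank: the catalyst vial, the chlorine cylinder, the fuel sample, the oxidiser, the peroxide | the north bank: the ether can]
2. Courier goes back to the south bank alone.  [the south bank: the catalyst vial, the chlorine cylinder, the fuel sample, the oxidiser, the peroxide | the north bank: the ether can]
3. Courier goes to the north bank with the peroxide.  [the south bank: the catalyst vial, the chlorine cylinder, the fuel sample, the oxidiser | the north bank: the ether can, the peroxide]
4. Courier goes back to the south bank alone.  [the south bank: the catalyst vial, the chlorine cylinder, the fuel sample, the oxidiser | the north bank: the ether can, the peroxide]
5. Courier goes to the north bank with the catalyst vial.  [the south bank: the chlorine cylinder, the fuel sample, the oxidiser | the north bank: the catalyst vial, the ether can, the peroxide]
6. Courier goes back to the south bank with the ether can.  [the south bank: the chlorine cylinder, the ether can, the fuel sample, the oxidiser | the north bank: the catalyst vial, the peroxide]
7. Courier goes to the north bank with the fuel sample.  [the south bank: the chlorine cylinder, the ether can, the oxidiser | the north bank: the catalyst vial, the fuel sample, the peroxide]
8. Courier goes back to the south bank alone.  [the south bank: the chlorine cylinder, the ether can, the oxidiser | the north bank: the catalyst vial, the fuel sample, the peroxide]
9. Courier goes to the north bank with the chlorine cylinder.  [the south bank: the ether can, the oxidiser | the north bank: the catalyst vial, the chlorine cylinder, the fuel sample, the peroxide]
10. Courier goes back to the south bank alone.  [the south bank: the ether can, the oxidiser | the north bank: the catalyst vial, the chlorine cylinder, the fuel sample, the peroxide]
11. Courier goes to the north bank with the oxidiser.  [the south bank: the ether can | the north bank: the catalyst vial, the chlorine cylinder, the fuel sample, the oxidiser, the peroxide]
12. Courier goes back to the south bank alone.  [the south bank: the ether can | the north bank: the catalyst vial, the chlorine cylinder, the fuel sample, the oxidiser, the peroxide]
13. Courier goes to the north bank with the ether can.  [the south bank: — | the north bank: the catalyst vial, the chlorine cylinder, the ether can, the fuel sample, the oxidiser, the peroxide]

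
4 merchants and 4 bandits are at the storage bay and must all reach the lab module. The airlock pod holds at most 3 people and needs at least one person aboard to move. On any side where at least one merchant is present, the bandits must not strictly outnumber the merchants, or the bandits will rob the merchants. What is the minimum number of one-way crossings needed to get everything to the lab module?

Counting alone: each trip to the lab module takes at most 3 across and each return brings at least 1 back, so after t trips out (and t−1 returns) at most 3t − (t−1) of the 8 are across; that first reaches 8 at t = 4, so at least 7 crossings are needed.
The safety rule pushes this higher. Following every safe sequence of crossings, the most of the 8 that can be at the lab module as the airlock pod arrives there on crossing 7 is 7 — never all 8.
So no plan with fewer than 9 crossings exists, and this one achieves 9:
1. 2 bandits → the lab module.  (the storage bay: 4M 2B; the lab module: 0M 2B)
2. 1 bandit ← the storage bay.  (the storage bay: 4M 3B; the lab module: 0M 1B)
3. 3 bandits → the lab module.  (the storage bay: 4M 0B; the lab module: 0M 4B)
4. 1 bandit ← the storage bay.  (the storage bay: 4M 1B; the lab module: 0M 3B)
5. 3 merchants → the lab module.  (the storage bay: 1M 1B; the lab module: 3M 3B)
6. 1 merchant and 1 bandit ← the storage bay.  (the storage bay: 2M 2B; the lab module: 2M 2B)
7. 2 merchants → the lab module.  (the storage bay: 0M 2B; the lab module: 4M 2B)
8. 1 bandit ← the storage bay.  (the storage bay: 0M 3B; the lab module: 4M 1B)
9. 3 bandits → the lab module.  (the storage bay: 0M 0B; the lab module: 4M 4B)

9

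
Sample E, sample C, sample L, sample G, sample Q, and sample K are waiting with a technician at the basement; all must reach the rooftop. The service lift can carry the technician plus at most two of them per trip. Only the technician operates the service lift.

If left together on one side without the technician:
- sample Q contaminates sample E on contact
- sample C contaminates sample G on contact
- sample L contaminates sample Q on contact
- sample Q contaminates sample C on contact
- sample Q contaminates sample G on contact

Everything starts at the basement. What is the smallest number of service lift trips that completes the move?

Counting alone: the technician can take at most 2 across per trip to the rooftop, so moving all 6 needs at least 3 loaded trips out, with a return between consecutive ones — at least 5 crossings.
The safety rule pushes this higher. Following every safe sequence of crossings, the most of the 6 that can be at the rooftop as the service lift arrives there on crossings 5, 7 is 4, 5 respectively — never all 6.
So no plan with fewer than 9 crossings exists, and this one achieves 9:
1. Technician goes to the rooftop with sample C and sample Q.
2. Technician goes back to the basement with sample C.
3. Technician goes to the rooftop with sample C and sample E.
4. Technician goes back to the basement with sample Q.
5. Technician goes to the rooftop with sample G and sample L.
6. Technician goes back to the basement with sample C.
7. Technician goes to the rooftop with sample C and sample K.
8. Technician goes back to the basement with sample C.
9. Technician goes to the rooftop with sample C and sample Q.

9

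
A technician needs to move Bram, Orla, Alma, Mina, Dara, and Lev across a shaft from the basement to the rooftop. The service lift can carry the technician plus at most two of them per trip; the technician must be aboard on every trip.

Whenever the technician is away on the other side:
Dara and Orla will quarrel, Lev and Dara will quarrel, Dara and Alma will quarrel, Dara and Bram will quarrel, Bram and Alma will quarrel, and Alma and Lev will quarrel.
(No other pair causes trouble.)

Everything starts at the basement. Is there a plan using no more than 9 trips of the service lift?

Yes

Yes — this plan uses 9 crossings (≤ 9):
1. Technician goes to the rooftop with Alma and Dara.  [the basement: Bram, Lev, Mina, Orla | the rooftop: Alma, Dara]
2. Technician goes back to the basement with Alma.  [the basement: Alma, Bram, Lev, Mina, Orla | the rooftop: Dara]
3. Technician goes to the rooftop with Bram and Lev.  [the basement: Alma, Mina, Orla | the rooftop: Bram, Dara, Lev]
4. Technician goes back to the basement with Dara.  [the basement: Alma, Dara, Mina, Orla | the rooftop: Bram, Lev]
5. Technician goes to the rooftop with Alma and Orla.  [the basement: Dara, Mina | the rooftop: Alma, Bram, Lev, Orla]
6. Technician goes back to the basement with Alma.  [the basement: Alma, Dara, Mina | the rooftop: Bram, Lev, Orla]
7. Technician goes to the rooftop with Alma and Mina.  [the basement: Dara | the rooftop: Alma, Bram, Lev, Mina, Orla]
8. Technician goes back to the basement with Alma.  [the basement: Alma, Dara | the rooftop: Bram, Lev, Mina, Orla]
9. Technician goes to the rooftop with Alma and Dara.  [the basement: — | the rooftop: Alma, Bram, Dara, Lev, Mina, Orla]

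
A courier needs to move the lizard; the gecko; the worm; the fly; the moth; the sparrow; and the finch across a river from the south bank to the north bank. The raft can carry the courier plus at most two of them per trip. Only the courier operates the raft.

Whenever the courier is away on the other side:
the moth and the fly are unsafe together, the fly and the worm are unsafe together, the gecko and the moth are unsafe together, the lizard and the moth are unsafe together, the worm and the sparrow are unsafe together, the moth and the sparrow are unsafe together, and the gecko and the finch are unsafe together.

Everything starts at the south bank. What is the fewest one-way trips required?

Whatever the first load, the items left behind include a forbidden pair without the courier. No opening move is safe, so no plan exists.

impossible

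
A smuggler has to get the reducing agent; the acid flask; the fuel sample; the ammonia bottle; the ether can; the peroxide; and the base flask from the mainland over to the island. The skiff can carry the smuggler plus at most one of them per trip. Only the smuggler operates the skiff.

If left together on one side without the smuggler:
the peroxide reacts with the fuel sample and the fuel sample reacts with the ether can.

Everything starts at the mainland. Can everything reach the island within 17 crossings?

Yes

Yes — this plan uses 15 crossings (≤ 17):
1. Smuggler goes to the island with the fuel sample.
2. Smuggler goes back to the mainland alone.
3. Smuggler goes to the island with the reducing agent.
4. Smuggler goes back to the mainland alone.
5. Smuggler goes to the island with the acid flask.
6. Smuggler goes back to the mainland alone.
7. Smuggler goes to the island with the ammonia bottle.
8. Smuggler goes back to the mainland alone.
9. Smuggler goes to the island with the ether can.
10. Smuggler goes back to the mainland with the fuel sample.
11. Smuggler goes to the island with the peroxide.
12. Smuggler goes back to the mainland alone.
13. Smuggler goes to the island with the base flask.
14. Smuggler goes back to the mainland alone.
15. Smuggler goes to the island with the fuel sample.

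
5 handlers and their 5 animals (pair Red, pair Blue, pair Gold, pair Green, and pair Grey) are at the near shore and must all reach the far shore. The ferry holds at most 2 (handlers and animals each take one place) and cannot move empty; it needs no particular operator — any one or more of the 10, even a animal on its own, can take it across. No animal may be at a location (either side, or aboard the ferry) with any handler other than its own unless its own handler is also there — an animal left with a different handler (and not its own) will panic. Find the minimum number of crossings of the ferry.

impossible

Following every safe sequence of crossings from the start, the most of the 10 that can be at the far shore as the ferry arrives there on crossings 1, 3, 5, 7 is 2, 3, 4, 5 respectively; the best ever achieved is 5 of 10.
From crossing 9 on, no configuration arises that was not already reachable earlier: only 82 distinct safe configurations (who is on which side, and where the ferry is) can ever be reached, none of them has everyone across, and every continuation just revisits them. So no valid plan exists.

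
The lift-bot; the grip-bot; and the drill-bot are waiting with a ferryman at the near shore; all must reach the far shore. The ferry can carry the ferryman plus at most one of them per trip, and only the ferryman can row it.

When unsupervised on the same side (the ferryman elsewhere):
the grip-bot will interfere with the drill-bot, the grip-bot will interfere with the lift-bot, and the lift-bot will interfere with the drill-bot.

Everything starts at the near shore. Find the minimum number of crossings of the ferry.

Whatever the first load, the items left behind include a forbidden pair without the ferryman. No opening move is safe, so no plan exists.

impossible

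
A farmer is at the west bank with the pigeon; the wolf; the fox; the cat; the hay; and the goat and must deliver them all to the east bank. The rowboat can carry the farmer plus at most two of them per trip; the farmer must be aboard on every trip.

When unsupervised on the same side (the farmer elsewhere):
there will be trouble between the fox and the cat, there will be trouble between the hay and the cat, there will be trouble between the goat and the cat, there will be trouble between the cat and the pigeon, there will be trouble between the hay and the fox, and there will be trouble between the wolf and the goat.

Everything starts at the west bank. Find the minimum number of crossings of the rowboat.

impossible

Whatever the first load, the items left behind include a forbidden pair without the farmer. No opening move is safe, so no plan exists.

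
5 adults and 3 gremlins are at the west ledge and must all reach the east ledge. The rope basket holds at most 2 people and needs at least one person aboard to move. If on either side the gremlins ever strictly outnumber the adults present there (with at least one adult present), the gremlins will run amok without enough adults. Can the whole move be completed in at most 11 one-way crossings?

No

Counting alone: each trip to the east ledge takes at most 2 across and each return brings at least 1 back, so after t trips out (and t−1 returns) at most 2t − (t−1) of the 8 are across; that first reaches 8 at t = 7, so at least 13 crossings are needed.
Since 11 < 13, 11 crossings cannot be enough. (The shortest complete plan in fact takes 13:)
1. 2 gremlins → the east ledge.  (the west ledge: 5A 1G; the east ledge: 0A 2G)
2. 1 gremlin ← the west ledge.  (the west ledge: 5A 2G; the east ledge: 0A 1G)
3. 2 gremlins → the east ledge.  (the west ledge: 5A 0G; the east ledge: 0A 3G)
4. 1 gremlin ← the west ledge.  (the west ledge: 5A 1G; the east ledge: 0A 2G)
5. 2 adults → the east ledge.  (the west ledge: 3A 1G; the east ledge: 2A 2G)
6. 1 gremlin ← the west ledge.  (the west ledge: 3A 2G; the east ledge: 2A 1G)
7. 1 adult and 1 gremlin → the east ledge.  (the west ledge: 2A 1G; the east ledge: 3A 2G)
8. 1 gremlin ← the west ledge.  (the west ledge: 2A 2G; the east ledge: 3A 1G)
9. 2 gremlins → the east ledge.  (the west ledge: 2A 0G; the east ledge: 3A 3G)
10. 1 gremlin ← the west ledge.  (the west ledge: 2A 1G; the east ledge: 3A 2G)
11. 1 adult and 1 gremlin → the east ledge.  (the west ledge: 1A 0G; the east ledge: 4A 3G)
12. 1 gremlin ← the west ledge.  (the west ledge: 1A 1G; the east ledge: 4A 2G)
13. 1 adult and 1 gremlin → the east ledge.  (the west ledge: 0A 0G; the east ledge: 5A 3G)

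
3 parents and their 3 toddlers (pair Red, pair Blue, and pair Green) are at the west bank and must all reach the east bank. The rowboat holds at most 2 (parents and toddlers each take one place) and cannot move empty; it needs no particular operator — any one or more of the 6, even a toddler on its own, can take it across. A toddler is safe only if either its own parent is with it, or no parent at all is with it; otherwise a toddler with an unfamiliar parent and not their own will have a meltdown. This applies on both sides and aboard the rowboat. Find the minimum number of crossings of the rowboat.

11

Counting alone: each trip to the east bank takes at most 2 across and each return brings at least 1 back, so after t trips out (and t−1 returns) at most 2t − (t−1) of the 6 are across; that first reaches 6 at t = 5, so at least 9 crossings are needed.
The safety rule pushes this higher. Following every safe sequence of crossings, the most of the 6 that can be at the east bank as the rowboat arrives there on crossing 9 is 5 — never all 6.
So no plan with fewer than 11 crossings exists, and this one achieves 11:
1. parent Red and toddler Red cross → the east bank.
2. parent Red crosses ← the west bank.
3. toddler Blue and toddler Green cross → the east bank.
4. toddler Red crosses ← the west bank.
5. parent Blue and parent Green cross → the east bank.
6. parent Blue and toddler Blue cross ← the west bank.
7. parent Blue and parent Red cross → the east bank.
8. toddler Green crosses ← the west bank.
9. toddler Blue and toddler Red cross → the east bank.
10. parent Green crosses ← the west bank.
11. parent Green and toddler Green cross → the east bank.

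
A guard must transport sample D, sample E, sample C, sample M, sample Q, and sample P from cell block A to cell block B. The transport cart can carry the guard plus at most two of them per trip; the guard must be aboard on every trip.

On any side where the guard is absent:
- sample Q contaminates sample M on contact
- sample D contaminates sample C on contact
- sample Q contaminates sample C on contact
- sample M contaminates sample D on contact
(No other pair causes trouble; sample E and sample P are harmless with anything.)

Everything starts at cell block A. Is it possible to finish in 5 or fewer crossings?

Yes

Yes — this plan uses 5 crossings (≤ 5):
1. Guard goes to cell block B with sample D and sample Q.  [cell block A: sample C, sample E, sample M, sample P | cell block B: sample D, sample Q]
2. Guard goes back to cell block A alone.  [cell block A: sample C, sample E, sample M, sample P | cell block B: sample D, sample Q]
3. Guard goes to cell block B with sample E and sample P.  [cell block A: sample C, sample M | cell block B: sample D, sample E, sample P, sample Q]
4. Guard goes back to cell block A alone.  [cell block A: sample C, sample M | cell block B: sample D, sample E, sample P, sample Q]
5. Guard goes to cell block B with sample C and sample M.  [cell block A: — | cell block B: sample C, sample D, sample E, sample M, sample P, sample Q]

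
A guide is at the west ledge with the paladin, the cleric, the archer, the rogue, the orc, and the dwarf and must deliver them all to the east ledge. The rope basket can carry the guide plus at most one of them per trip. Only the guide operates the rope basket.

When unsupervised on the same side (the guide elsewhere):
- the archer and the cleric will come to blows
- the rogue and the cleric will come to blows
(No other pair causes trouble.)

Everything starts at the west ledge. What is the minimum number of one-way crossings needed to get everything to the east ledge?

Counting alone: the guide can take at most 1 across per trip to the east ledge, so moving all 6 needs at least 6 loaded trips out, with a return between consecutive ones — at least 11 crossings.
The safety rule pushes this higher. Following every safe sequence of crossings, the most of the 6 that can be at the east ledge as the rope basket arrives there on crossing 11 is 5 — never all 6.
So no plan with fewer than 13 crossings exists, and this one achieves 13:
1. Guide goes to the east ledge with the cleric.
2. Guide goes back to the west ledge alone.
3. Guide goes to the east ledge with the paladin.
4. Guide goes back to the west ledge alone.
5. Guide goes to the east ledge with the archer.
6. Guide goes back to the west ledge with the cleric.
7. Guide goes to the east ledge with the rogue.
8. Guide goes back to the west ledge alone.
9. Guide goes to the east ledge with the orc.
10. Guide goes back to the west ledge alone.
11. Guide goes to the east ledge with the dwarf.
12. Guide goes back to the west ledge alone.
13. Guide goes to the east ledge with the cleric.

13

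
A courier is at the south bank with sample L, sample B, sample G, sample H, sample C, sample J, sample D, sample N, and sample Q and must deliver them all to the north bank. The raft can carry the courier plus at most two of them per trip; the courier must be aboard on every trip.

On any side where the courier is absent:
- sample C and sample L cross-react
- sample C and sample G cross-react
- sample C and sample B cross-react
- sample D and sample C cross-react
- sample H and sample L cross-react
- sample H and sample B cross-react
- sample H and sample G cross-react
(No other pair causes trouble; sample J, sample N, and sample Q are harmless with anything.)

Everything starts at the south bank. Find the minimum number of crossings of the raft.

11

Counting alone: the courier can take at most 2 across per trip to the north bank, so moving all 9 needs at least 5 loaded trips out, with a return between consecutive ones — at least 9 crossings.
The safety rule pushes this higher. Following every safe sequence of crossings, the most of the 9 that can be at the north bank as the raft arrives there on crossing 9 is 8 — never all 9.
So no plan with fewer than 11 crossings exists, and this one achieves 11:
1. Courier goes to the north bank with sample C and sample H.  [the south bank: sample B, sample D, sample G, sample J, sample L, sample N, sample Q | the north bank: sample C, sample H]
2. Courier goes back to the south bank alone.  [the south bank: sample B, sample D, sample G, sample J, sample L, sample N, sample Q | the north bank: sample C, sample H]
3. Courier goes to the north bank with sample J.  [the south bank: sample B, sample D, sample G, sample L, sample N, sample Q | the north bank: sample C, sample H, sample J]
4. Courier goes back to the south bank alone.  [the south bank: sample B, sample D, sample G, sample L, sample N, sample Q | the north bank: sample C, sample H, sample J]
5. Courier goes to the north bank with sample B and sample L.  [the south bank: sample D, sample G, sample N, sample Q | the north bank: sample B, sample C, sample H, sample J, sample L]
6. Courier goes back to the south bank with sample C and sample H.  [the south bank: sample C, sample D, sample G, sample H, sample N, sample Q | the north bank: sample B, sample J, sample L]
7. Courier goes to the north bank with sample D and sample G.  [the south bank: sample C, sample H, sample N, sample Q | the north bank: sample B, sample D, sample G, sample J, sample L]
8. Courier goes back to the south bank alone.  [the south bank: sample C, sample H, sample N, sample Q | the north bank: sample B, sample D, sample G, sample J, sample L]
9. Courier goes to the north bank with sample N and sample Q.  [the south bank: sample C, sample H | the north bank: sample B, sample D, sample G, sample J, sample L, sample N, sample Q]
10. Courier goes back to the south bank alone.  [the south bank: sample C, sample H | the north bank: sample B, sample D, sample G, sample J, sample L, sample N, sample Q]
11. Courier goes to the north bank with sample C and sample H.  [the south bank: — | the north bank: sample B, sample C, sample D, sample G, sample H, sample J, sample L, sample N, sample Q]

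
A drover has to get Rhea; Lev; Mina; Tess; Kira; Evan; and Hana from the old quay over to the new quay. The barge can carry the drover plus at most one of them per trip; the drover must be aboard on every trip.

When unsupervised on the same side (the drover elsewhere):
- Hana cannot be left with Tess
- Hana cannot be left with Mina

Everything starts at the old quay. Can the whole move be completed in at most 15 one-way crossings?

Yes

Yes — this plan uses 15 crossings (≤ 15):
1. Drover goes to the new quay with Hana.  [the old quay: Evan, Kira, Lev, Mina, Rhea, Tess | the new quay: Hana]
2. Drover goes back to the old quay alone.  [the old quay: Evan, Kira, Lev, Mina, Rhea, Tess | the new quay: Hana]
3. Drover goes to the new quay with Rhea.  [the old quay: Evan, Kira, Lev, Mina, Tess | the new quay: Hana, Rhea]
4. Drover goes back to the old quay alone.  [the old quay: Evan, Kira, Lev, Mina, Tess | the new quay: Hana, Rhea]
5. Drover goes to the new quay with Lev.  [the old quay: Evan, Kira, Mina, Tess | the new quay: Hana, Lev, Rhea]
6. Drover goes back to the old quay alone.  [the old quay: Evan, Kira, Mina, Tess | the new quay: Hana, Lev, Rhea]
7. Drover goes to the new quay with Mina.  [the old quay: Evan, Kira, Tess | the new quay: Hana, Lev, Mina, Rhea]
8. Drover goes back to the old quay with Hana.  [the old quay: Evan, Hana, Kira, Tess | the new quay: Lev, Mina, Rhea]
9. Drover goes to the new quay with Tess.  [the old quay: Evan, Hana, Kira | the new quay: Lev, Mina, Rhea, Tess]
10. Drover goes back to the old quay alone.  [the old quay: Evan, Hana, Kira | the new quay: Lev, Mina, Rhea, Tess]
11. Drover goes to the new quay with Kira.  [the old quay: Evan, Hana | the new quay: Kira, Lev, Mina, Rhea, Tess]
12. Drover goes back to the old quay alone.  [the old quay: Evan, Hana | the new quay: Kira, Lev, Mina, Rhea, Tess]
13. Drover goes to the new quay with Evan.  [the old quay: Hana | the new quay: Evan, Kira, Lev, Mina, Rhea, Tess]
14. Drover goes back to the old quay alone.  [the old quay: Hana | the new quay: Evan, Kira, Lev, Mina, Rhea, Tess]
15. Drover goes to the new quay with Hana.  [the old quay: — | the new quay: Evan, Hana, Kira, Lev, Mina, Rhea, Tess]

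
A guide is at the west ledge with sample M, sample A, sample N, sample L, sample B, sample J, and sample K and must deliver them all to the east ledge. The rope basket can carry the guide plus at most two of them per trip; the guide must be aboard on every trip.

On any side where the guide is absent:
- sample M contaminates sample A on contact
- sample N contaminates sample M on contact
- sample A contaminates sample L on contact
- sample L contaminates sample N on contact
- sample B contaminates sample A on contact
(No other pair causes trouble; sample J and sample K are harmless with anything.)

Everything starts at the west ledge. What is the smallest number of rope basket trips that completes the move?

Counting alone: the guide can take at most 2 across per trip to the east ledge, so moving all 7 needs at least 4 loaded trips out, with a return between consecutive ones — at least 7 crossings.
The safety rule pushes this higher. Following every safe sequence of crossings, the most of the 7 that can be at the east ledge as the rope basket arrives there on crossing 7 is 6 — never all 7.
So no plan with fewer than 9 crossings exists, and this one achieves 9:
1. Guide goes to the east ledge with sample A and sample N.  [the west ledge: sample B, sample J, sample K, sample L, sample M | the east ledge: sample A, sample N]
2. Guide goes back to the west ledge alone.  [the west ledge: sample B, sample J, sample K, sample L, sample M | the east ledge: sample A, sample N]
3. Guide goes to the east ledge with sample M.  [the west ledge: sample B, sample J, sample K, sample L | the east ledge: sample A, sample M, sample N]
4. Guide goes back to the west ledge with sample A and sample N.  [the west ledge: sample A, sample B, sample J, sample K, sample L, sample N | the east ledge: sample M]
5. Guide goes to the east ledge with sample B and sample L.  [the west ledge: sample A, sample J, sample K, sample N | the east ledge: sample B, sample L, sample M]
6. Guide goes back to the west ledge alone.  [the west ledge: sample A, sample J, sample K, sample N | the east ledge: sample B, sample L, sample M]
7. Guide goes to the east ledge with sample J and sample K.  [the west ledge: sample A, sample N | the east ledge: sample B, sample J, sample K, sample L, sample M]
8. Guide goes back to the west ledge alone.  [the west ledge: sample A, sample N | the east ledge: sample B, sample J, sample K, sample L, sample M]
9. Guide goes to the east ledge with sample A and sample N.  [the west ledge: — | the east ledge: sample A, sample B, sample J, sample K, sample L, sample M, sample N]

9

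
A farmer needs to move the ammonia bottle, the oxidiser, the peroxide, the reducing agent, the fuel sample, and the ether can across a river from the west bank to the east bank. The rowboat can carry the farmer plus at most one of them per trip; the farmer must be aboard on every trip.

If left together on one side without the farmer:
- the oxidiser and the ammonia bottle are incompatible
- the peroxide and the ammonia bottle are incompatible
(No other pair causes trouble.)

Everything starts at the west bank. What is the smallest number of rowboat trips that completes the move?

13

Counting alone: the farmer can take at most 1 across per trip to the east bank, so moving all 6 needs at least 6 loaded trips out, with a return between consecutive ones — at least 11 crossings.
The safety rule pushes this higher. Following every safe sequence of crossings, the most of the 6 that can be at the east bank as the rowboat arrives there on crossing 11 is 5 — never all 6.
So no plan with fewer than 13 crossings exists, and this one achieves 13:
1. Farmer goes to the east bank with the ammonia bottle.  [the west bank: the ether can, the fuel sample, the oxidiser, the peroxide, the reducing agent | the east bank: the ammonia bottle]
2. Farmer goes back to the west bank alone.  [the west bank: the ether can, the fuel sample, the oxidiser, the peroxide, the reducing agent | the east bank: the ammonia bottle]
3. Farmer goes to the east bank with the oxidiser.  [the west bank: the ether can, the fuel sample, the peroxide, the reducing agent | the east bank: the ammonia bottle, the oxidiser]
4. Farmer goes back to the west bank with the ammonia bottle.  [the west bank: the ammonia bottle, the ether can, the fuel sample, the peroxide, the reducing agent | the east bank: the oxidiser]
5. Farmer goes to the east bank with the peroxide.  [the west bank: the ammonia bottle, the ether can, the fuel sample, the reducing agent | the east bank: the oxidiser, the peroxide]
6. Farmer goes back to the west bank alone.  [the west bank: the ammonia bottle, the ether can, the fuel sample, the reducing agent | the east bank: the oxidiser, the peroxide]
7. Farmer goes to the east bank with the reducing agent.  [the west bank: the ammonia bottle, the ether can, the fuel sample | the east bank: the oxidiser, the peroxide, the reducing agent]
8. Farmer goes back to the west bank alone.  [the west bank: the ammonia bottle, the ether can, the fuel sample | the east bank: the oxidiser, the peroxide, the reducing agent]
9. Farmer goes to the east bank with the fuel sample.  [the west bank: the ammonia bottle, the ether can | the east bank: the fuel sample, the oxidiser, the peroxide, the reducing agent]
10. Farmer goes back to the west bank alone.  [the west bank: the ammonia bottle, the ether can | the east bank: the fuel sample, the oxidiser, the peroxide, the reducing agent]
11. Farmer goes to the east bank with the ether can.  [the west bank: the ammonia bottle | the east bank: the ether can, the fuel sample, the oxidiser, the peroxide, the reducing agent]
12. Farmer goes back to the west bank alone.  [the west bank: the ammonia bottle | the east bank: the ether can, the fuel sample, the oxidiser, the peroxide, the reducing agent]
13. Farmer goes to the east bank with the ammonia bottle.  [the west bank: — | the east bank: the ammonia bottle, the ether can, the fuel sample, the oxidiser, the peroxide, the reducing agent]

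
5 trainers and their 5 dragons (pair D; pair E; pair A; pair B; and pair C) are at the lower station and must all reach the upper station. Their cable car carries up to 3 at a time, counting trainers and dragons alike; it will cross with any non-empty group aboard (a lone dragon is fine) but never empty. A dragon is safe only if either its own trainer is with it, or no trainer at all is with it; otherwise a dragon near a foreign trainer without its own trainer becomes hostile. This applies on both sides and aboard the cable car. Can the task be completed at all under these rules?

Yes

1. dragon D and trainer D cross → the upper station.
2. trainer D crosses ← the lower station.
3. dragon A, dragon B, and dragon E cross → the upper station.
4. dragon D crosses ← the lower station.
5. trainer A, trainer B, and trainer E cross → the upper station.
6. dragon E and trainer E cross ← the lower station.
7. trainer C, trainer D, and trainer E cross → the upper station.
8. dragon A crosses ← the lower station.
9. dragon D and dragon E cross → the upper station.
10. dragon D crosses ← the lower station.
11. dragon A, dragon C, and dragon D cross → the upper station.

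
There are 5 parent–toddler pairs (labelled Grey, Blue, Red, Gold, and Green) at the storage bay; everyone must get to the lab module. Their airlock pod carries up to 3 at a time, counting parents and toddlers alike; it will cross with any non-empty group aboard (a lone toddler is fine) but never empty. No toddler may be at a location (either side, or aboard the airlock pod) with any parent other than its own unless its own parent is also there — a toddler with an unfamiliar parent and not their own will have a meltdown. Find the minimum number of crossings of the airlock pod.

Counting alone: each trip to the lab module takes at most 3 across and each return brings at least 1 back, so after t trips out (and t−1 returns) at most 3t − (t−1) of the 10 are across; that first reaches 10 at t = 5, so at least 9 crossings are needed.
The safety rule pushes this higher. Following every safe sequence of crossings, the most of the 10 that can be at the lab module as the airlock pod arrives there on crossing 9 is 9 — never all 10.
So no plan with fewer than 11 crossings exists, and this one achieves 11:
1. parent Grey and toddler Grey cross → the lab module.
2. parent Grey crosses ← the storage bay.
3. toddler Blue, toddler Gold, and toddler Red cross → the lab module.
4. toddler Grey crosses ← the storage bay.
5. parent Blue, parent Gold, and parent Red cross → the lab module.
6. parent Blue and toddler Blue cross ← the storage bay.
7. parent Blue, parent Green, and parent Grey cross → the lab module.
8. toddler Red crosses ← the storage bay.
9. toddler Blue and toddler Grey cross → the lab module.
10. toddler Grey crosses ← the storage bay.
11. toddler Green, toddler Grey, and toddler Red cross → the lab module.

11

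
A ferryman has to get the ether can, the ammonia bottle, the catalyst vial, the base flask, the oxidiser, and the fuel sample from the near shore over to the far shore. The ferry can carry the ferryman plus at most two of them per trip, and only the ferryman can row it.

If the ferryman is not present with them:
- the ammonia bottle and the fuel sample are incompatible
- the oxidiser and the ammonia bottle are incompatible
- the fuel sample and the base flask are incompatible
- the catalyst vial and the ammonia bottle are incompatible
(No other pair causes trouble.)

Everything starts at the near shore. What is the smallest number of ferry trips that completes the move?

Counting alone: the ferryman can take at most 2 across per trip to the far shore, so moving all 6 needs at least 3 loaded trips out, with a return between consecutive ones — at least 5 crossings.
The safety rule pushes this higher. Following every safe sequence of crossings, the most of the 6 that can be at the far shore as the ferry arrives there on crossing 5 is 5 — never all 6.
So no plan with fewer than 7 crossings exists, and this one achieves 7:
1. Ferryman goes to the far shore with the ammonia bottle and the base flask.
2. Ferryman goes back to the near shore alone.
3. Ferryman goes to the far shore with the ether can.
4. Ferryman goes back to the near shore alone.
5. Ferryman goes to the far shore with the catalyst vial and the oxidiser.
6. Ferryman goes back to the near shore with the ammonia bottle.
7. Ferryman goes to the far shore with the ammonia bottle and the fuel sample.

7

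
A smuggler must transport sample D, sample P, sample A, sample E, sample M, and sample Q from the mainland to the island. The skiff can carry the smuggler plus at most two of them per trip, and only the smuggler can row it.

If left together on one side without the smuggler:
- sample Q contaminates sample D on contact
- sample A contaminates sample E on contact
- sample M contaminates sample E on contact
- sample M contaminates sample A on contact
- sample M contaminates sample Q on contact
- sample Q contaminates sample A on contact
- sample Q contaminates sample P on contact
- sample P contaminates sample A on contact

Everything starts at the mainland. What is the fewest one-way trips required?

Whatever the first load, the items left behind include a forbidden pair without the smuggler. No opening move is safe, so no plan exists.

impossible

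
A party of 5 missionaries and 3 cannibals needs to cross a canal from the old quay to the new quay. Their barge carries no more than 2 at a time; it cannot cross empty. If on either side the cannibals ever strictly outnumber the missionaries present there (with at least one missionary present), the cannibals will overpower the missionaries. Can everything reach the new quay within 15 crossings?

Yes

Yes — this plan uses 13 crossings (≤ 15):
1. 2 cannibals → the new quay.  (the old quay: 5M 1C; the new quay: 0M 2C)
2. 1 cannibal ← the old quay.  (the old quay: 5M 2C; the new quay: 0M 1C)
3. 2 cannibals → the new quay.  (the old quay: 5M 0C; the new quay: 0M 3C)
4. 1 cannibal ← the old quay.  (the old quay: 5M 1C; the new quay: 0M 2C)
5. 2 missionaries → the new quay.  (the old quay: 3M 1C; the new quay: 2M 2C)
6. 1 cannibal ← the old quay.  (the old quay: 3M 2C; the new quay: 2M 1C)
7. 1 missionary and 1 cannibal → the new quay.  (the old quay: 2M 1C; the new quay: 3M 2C)
8. 1 cannibal ← the old quay.  (the old quay: 2M 2C; the new quay: 3M 1C)
9. 2 cannibals → the new quay.  (the old quay: 2M 0C; the new quay: 3M 3C)
10. 1 cannibal ← the old quay.  (the old quay: 2M 1C; the new quay: 3M 2C)
11. 1 missionary and 1 cannibal → the new quay.  (the old quay: 1M 0C; the new quay: 4M 3C)
12. 1 cannibal ← the old quay.  (the old quay: 1M 1C; the new quay: 4M 2C)
13. 1 missionary and 1 cannibal → the new quay.  (the old quay: 0M 0C; the new quay: 5M 3C)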